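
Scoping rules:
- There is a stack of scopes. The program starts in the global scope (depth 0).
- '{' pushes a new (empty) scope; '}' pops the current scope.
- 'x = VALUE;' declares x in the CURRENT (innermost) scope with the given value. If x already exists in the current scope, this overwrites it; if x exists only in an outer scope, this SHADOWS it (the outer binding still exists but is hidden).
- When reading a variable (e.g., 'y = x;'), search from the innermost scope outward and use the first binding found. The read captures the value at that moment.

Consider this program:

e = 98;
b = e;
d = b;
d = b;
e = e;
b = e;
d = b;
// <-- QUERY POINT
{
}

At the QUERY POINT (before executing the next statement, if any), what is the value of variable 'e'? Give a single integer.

Answer: 98

Derivation:
Step 1: declare e=98 at depth 0
Step 2: declare b=(read e)=98 at depth 0
Step 3: declare d=(read b)=98 at depth 0
Step 4: declare d=(read b)=98 at depth 0
Step 5: declare e=(read e)=98 at depth 0
Step 6: declare b=(read e)=98 at depth 0
Step 7: declare d=(read b)=98 at depth 0
Visible at query point: b=98 d=98 e=98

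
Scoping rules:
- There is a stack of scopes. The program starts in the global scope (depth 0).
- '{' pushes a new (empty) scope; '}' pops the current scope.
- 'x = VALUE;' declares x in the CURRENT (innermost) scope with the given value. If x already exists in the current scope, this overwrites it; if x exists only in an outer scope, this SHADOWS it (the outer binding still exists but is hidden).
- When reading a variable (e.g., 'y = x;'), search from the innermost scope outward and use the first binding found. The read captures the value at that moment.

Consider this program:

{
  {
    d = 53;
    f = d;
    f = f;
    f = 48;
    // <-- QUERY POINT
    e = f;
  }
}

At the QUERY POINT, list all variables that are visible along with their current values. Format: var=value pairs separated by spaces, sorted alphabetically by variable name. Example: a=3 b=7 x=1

Answer: d=53 f=48

Derivation:
Step 1: enter scope (depth=1)
Step 2: enter scope (depth=2)
Step 3: declare d=53 at depth 2
Step 4: declare f=(read d)=53 at depth 2
Step 5: declare f=(read f)=53 at depth 2
Step 6: declare f=48 at depth 2
Visible at query point: d=53 f=48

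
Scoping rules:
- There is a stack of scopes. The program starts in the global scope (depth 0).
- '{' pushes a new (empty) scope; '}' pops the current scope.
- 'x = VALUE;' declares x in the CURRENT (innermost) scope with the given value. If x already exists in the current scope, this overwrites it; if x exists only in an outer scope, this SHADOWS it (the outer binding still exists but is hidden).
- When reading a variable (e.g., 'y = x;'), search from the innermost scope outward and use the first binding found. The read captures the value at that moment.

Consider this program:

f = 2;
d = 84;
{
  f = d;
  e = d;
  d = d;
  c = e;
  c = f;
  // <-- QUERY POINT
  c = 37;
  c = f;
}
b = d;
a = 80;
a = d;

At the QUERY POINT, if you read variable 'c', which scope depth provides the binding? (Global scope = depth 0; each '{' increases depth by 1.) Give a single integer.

Answer: 1

Derivation:
Step 1: declare f=2 at depth 0
Step 2: declare d=84 at depth 0
Step 3: enter scope (depth=1)
Step 4: declare f=(read d)=84 at depth 1
Step 5: declare e=(read d)=84 at depth 1
Step 6: declare d=(read d)=84 at depth 1
Step 7: declare c=(read e)=84 at depth 1
Step 8: declare c=(read f)=84 at depth 1
Visible at query point: c=84 d=84 e=84 f=84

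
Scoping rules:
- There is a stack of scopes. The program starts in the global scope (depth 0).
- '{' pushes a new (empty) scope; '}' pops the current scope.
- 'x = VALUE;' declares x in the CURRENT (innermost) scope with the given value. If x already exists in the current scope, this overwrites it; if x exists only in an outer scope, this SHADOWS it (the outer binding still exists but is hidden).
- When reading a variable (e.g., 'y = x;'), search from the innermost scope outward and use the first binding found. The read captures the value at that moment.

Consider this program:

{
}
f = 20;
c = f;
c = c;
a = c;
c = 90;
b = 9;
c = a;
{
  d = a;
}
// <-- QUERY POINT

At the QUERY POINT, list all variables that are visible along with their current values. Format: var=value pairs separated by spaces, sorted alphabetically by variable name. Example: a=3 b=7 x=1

Answer: a=20 b=9 c=20 f=20

Derivation:
Step 1: enter scope (depth=1)
Step 2: exit scope (depth=0)
Step 3: declare f=20 at depth 0
Step 4: declare c=(read f)=20 at depth 0
Step 5: declare c=(read c)=20 at depth 0
Step 6: declare a=(read c)=20 at depth 0
Step 7: declare c=90 at depth 0
Step 8: declare b=9 at depth 0
Step 9: declare c=(read a)=20 at depth 0
Step 10: enter scope (depth=1)
Step 11: declare d=(read a)=20 at depth 1
Step 12: exit scope (depth=0)
Visible at query point: a=20 b=9 c=20 f=20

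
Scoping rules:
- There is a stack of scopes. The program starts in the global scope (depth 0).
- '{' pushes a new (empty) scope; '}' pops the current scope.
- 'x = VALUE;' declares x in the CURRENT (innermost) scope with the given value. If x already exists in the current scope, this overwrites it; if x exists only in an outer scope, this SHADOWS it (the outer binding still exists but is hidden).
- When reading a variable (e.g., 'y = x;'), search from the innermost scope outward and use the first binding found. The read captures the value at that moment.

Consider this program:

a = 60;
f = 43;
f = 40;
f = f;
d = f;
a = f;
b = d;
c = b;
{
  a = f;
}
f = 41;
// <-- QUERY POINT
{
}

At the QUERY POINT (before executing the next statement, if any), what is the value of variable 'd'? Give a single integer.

Answer: 40

Derivation:
Step 1: declare a=60 at depth 0
Step 2: declare f=43 at depth 0
Step 3: declare f=40 at depth 0
Step 4: declare f=(read f)=40 at depth 0
Step 5: declare d=(read f)=40 at depth 0
Step 6: declare a=(read f)=40 at depth 0
Step 7: declare b=(read d)=40 at depth 0
Step 8: declare c=(read b)=40 at depth 0
Step 9: enter scope (depth=1)
Step 10: declare a=(read f)=40 at depth 1
Step 11: exit scope (depth=0)
Step 12: declare f=41 at depth 0
Visible at query point: a=40 b=40 c=40 d=40 f=41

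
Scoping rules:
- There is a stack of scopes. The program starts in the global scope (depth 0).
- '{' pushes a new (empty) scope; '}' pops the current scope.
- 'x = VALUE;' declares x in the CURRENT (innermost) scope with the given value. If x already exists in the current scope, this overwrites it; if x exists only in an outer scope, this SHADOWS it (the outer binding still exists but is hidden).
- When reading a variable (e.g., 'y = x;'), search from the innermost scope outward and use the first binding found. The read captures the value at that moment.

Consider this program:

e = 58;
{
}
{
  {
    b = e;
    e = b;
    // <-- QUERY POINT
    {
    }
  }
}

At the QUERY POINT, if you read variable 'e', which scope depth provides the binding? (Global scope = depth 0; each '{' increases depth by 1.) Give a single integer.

Step 1: declare e=58 at depth 0
Step 2: enter scope (depth=1)
Step 3: exit scope (depth=0)
Step 4: enter scope (depth=1)
Step 5: enter scope (depth=2)
Step 6: declare b=(read e)=58 at depth 2
Step 7: declare e=(read b)=58 at depth 2
Visible at query point: b=58 e=58

Answer: 2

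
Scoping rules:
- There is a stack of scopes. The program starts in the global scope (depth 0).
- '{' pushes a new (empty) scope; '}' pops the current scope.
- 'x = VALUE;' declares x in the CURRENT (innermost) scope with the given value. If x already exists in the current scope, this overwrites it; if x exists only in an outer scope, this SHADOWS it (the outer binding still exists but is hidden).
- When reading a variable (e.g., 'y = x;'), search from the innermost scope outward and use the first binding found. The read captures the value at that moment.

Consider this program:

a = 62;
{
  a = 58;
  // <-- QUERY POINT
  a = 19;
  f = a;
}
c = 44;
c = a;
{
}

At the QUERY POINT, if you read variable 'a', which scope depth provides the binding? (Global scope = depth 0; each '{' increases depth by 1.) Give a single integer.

Answer: 1

Derivation:
Step 1: declare a=62 at depth 0
Step 2: enter scope (depth=1)
Step 3: declare a=58 at depth 1
Visible at query point: a=58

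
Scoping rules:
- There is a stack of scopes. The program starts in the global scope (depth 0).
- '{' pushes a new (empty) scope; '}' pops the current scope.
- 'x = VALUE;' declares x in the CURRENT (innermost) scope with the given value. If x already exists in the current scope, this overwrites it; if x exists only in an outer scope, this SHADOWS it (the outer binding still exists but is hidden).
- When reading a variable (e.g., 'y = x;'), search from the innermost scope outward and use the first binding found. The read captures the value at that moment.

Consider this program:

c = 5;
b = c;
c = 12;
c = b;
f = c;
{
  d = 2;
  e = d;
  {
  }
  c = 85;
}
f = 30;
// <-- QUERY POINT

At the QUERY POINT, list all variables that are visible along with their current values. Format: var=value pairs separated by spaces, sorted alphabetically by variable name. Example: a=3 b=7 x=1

Answer: b=5 c=5 f=30

Derivation:
Step 1: declare c=5 at depth 0
Step 2: declare b=(read c)=5 at depth 0
Step 3: declare c=12 at depth 0
Step 4: declare c=(read b)=5 at depth 0
Step 5: declare f=(read c)=5 at depth 0
Step 6: enter scope (depth=1)
Step 7: declare d=2 at depth 1
Step 8: declare e=(read d)=2 at depth 1
Step 9: enter scope (depth=2)
Step 10: exit scope (depth=1)
Step 11: declare c=85 at depth 1
Step 12: exit scope (depth=0)
Step 13: declare f=30 at depth 0
Visible at query point: b=5 c=5 f=30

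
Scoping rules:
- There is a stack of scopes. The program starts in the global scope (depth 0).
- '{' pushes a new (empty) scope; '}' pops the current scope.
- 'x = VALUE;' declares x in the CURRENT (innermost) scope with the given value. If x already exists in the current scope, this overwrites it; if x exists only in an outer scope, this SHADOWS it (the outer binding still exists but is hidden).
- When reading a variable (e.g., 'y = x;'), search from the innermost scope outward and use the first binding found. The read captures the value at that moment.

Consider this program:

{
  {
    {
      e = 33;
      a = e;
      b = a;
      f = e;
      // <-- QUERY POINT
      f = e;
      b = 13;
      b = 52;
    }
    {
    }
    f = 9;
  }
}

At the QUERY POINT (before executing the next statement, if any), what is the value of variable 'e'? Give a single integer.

Answer: 33

Derivation:
Step 1: enter scope (depth=1)
Step 2: enter scope (depth=2)
Step 3: enter scope (depth=3)
Step 4: declare e=33 at depth 3
Step 5: declare a=(read e)=33 at depth 3
Step 6: declare b=(read a)=33 at depth 3
Step 7: declare f=(read e)=33 at depth 3
Visible at query point: a=33 b=33 e=33 f=33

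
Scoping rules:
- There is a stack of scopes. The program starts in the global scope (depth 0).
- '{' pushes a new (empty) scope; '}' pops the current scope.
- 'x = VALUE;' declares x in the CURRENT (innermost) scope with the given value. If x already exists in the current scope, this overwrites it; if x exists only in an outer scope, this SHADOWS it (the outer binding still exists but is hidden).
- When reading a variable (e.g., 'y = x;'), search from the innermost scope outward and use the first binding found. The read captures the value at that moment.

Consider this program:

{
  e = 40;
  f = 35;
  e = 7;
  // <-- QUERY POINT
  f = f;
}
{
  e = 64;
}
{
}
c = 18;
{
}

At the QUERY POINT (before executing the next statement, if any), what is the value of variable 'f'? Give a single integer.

Step 1: enter scope (depth=1)
Step 2: declare e=40 at depth 1
Step 3: declare f=35 at depth 1
Step 4: declare e=7 at depth 1
Visible at query point: e=7 f=35

Answer: 35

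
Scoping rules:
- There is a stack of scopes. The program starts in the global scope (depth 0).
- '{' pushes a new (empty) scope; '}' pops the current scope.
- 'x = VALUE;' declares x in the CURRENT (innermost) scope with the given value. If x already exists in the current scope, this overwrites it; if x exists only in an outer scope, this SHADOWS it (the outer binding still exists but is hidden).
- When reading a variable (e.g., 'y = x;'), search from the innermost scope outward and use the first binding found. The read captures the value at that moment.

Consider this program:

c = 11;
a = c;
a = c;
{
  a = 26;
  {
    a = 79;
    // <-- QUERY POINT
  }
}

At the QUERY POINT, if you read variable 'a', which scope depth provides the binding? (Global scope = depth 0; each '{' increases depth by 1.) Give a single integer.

Answer: 2

Derivation:
Step 1: declare c=11 at depth 0
Step 2: declare a=(read c)=11 at depth 0
Step 3: declare a=(read c)=11 at depth 0
Step 4: enter scope (depth=1)
Step 5: declare a=26 at depth 1
Step 6: enter scope (depth=2)
Step 7: declare a=79 at depth 2
Visible at query point: a=79 c=11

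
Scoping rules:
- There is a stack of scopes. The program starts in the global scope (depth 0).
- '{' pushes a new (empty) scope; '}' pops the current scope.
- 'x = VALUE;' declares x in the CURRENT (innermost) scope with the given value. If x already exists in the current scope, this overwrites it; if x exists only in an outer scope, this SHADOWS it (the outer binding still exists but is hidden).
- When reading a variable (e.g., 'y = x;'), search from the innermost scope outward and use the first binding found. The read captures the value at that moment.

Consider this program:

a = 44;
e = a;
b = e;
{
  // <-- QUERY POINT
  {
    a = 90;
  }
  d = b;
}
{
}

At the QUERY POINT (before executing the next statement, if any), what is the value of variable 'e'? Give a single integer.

Step 1: declare a=44 at depth 0
Step 2: declare e=(read a)=44 at depth 0
Step 3: declare b=(read e)=44 at depth 0
Step 4: enter scope (depth=1)
Visible at query point: a=44 b=44 e=44

Answer: 44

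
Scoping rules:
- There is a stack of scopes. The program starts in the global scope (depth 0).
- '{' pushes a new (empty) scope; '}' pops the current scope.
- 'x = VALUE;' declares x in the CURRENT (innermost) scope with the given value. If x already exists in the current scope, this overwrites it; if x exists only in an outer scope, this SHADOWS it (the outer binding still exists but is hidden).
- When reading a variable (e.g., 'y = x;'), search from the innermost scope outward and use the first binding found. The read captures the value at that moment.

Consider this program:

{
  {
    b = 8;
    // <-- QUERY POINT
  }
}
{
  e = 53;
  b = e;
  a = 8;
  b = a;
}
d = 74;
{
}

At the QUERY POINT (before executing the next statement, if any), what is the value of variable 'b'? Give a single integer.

Step 1: enter scope (depth=1)
Step 2: enter scope (depth=2)
Step 3: declare b=8 at depth 2
Visible at query point: b=8

Answer: 8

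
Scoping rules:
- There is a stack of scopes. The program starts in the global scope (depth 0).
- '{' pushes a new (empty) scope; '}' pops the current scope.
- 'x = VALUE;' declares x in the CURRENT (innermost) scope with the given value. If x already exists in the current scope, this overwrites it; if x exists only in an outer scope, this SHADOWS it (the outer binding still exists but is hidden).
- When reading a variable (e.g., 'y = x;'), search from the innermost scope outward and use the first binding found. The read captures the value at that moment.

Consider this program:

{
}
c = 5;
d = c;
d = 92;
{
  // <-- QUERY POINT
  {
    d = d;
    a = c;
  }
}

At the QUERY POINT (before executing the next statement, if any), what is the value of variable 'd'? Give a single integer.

Answer: 92

Derivation:
Step 1: enter scope (depth=1)
Step 2: exit scope (depth=0)
Step 3: declare c=5 at depth 0
Step 4: declare d=(read c)=5 at depth 0
Step 5: declare d=92 at depth 0
Step 6: enter scope (depth=1)
Visible at query point: c=5 d=92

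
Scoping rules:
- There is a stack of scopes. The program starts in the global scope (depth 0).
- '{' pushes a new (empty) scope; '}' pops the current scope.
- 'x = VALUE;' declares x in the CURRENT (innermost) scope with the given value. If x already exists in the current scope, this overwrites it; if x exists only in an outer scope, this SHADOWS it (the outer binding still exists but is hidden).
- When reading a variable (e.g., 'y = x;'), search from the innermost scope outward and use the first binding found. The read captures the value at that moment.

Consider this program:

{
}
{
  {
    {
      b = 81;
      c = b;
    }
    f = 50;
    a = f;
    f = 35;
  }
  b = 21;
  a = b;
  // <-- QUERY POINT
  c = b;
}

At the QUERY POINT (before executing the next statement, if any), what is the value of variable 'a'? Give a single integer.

Step 1: enter scope (depth=1)
Step 2: exit scope (depth=0)
Step 3: enter scope (depth=1)
Step 4: enter scope (depth=2)
Step 5: enter scope (depth=3)
Step 6: declare b=81 at depth 3
Step 7: declare c=(read b)=81 at depth 3
Step 8: exit scope (depth=2)
Step 9: declare f=50 at depth 2
Step 10: declare a=(read f)=50 at depth 2
Step 11: declare f=35 at depth 2
Step 12: exit scope (depth=1)
Step 13: declare b=21 at depth 1
Step 14: declare a=(read b)=21 at depth 1
Visible at query point: a=21 b=21

Answer: 21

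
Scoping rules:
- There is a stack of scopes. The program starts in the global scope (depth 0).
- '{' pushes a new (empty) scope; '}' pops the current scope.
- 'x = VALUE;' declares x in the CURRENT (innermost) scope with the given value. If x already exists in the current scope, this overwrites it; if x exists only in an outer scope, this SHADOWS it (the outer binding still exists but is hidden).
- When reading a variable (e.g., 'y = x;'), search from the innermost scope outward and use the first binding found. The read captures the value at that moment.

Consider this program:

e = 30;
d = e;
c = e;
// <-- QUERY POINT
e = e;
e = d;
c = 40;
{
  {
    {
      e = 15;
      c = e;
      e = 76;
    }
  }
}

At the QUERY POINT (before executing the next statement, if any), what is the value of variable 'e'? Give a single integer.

Step 1: declare e=30 at depth 0
Step 2: declare d=(read e)=30 at depth 0
Step 3: declare c=(read e)=30 at depth 0
Visible at query point: c=30 d=30 e=30

Answer: 30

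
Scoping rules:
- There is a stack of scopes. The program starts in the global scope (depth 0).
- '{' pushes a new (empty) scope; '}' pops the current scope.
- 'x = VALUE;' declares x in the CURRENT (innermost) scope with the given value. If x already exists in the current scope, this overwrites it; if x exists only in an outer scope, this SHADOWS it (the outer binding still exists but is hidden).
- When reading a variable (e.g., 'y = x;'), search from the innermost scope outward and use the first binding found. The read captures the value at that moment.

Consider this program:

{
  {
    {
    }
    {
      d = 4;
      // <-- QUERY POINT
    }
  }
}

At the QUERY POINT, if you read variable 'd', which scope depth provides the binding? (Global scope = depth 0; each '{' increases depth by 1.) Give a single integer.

Step 1: enter scope (depth=1)
Step 2: enter scope (depth=2)
Step 3: enter scope (depth=3)
Step 4: exit scope (depth=2)
Step 5: enter scope (depth=3)
Step 6: declare d=4 at depth 3
Visible at query point: d=4

Answer: 3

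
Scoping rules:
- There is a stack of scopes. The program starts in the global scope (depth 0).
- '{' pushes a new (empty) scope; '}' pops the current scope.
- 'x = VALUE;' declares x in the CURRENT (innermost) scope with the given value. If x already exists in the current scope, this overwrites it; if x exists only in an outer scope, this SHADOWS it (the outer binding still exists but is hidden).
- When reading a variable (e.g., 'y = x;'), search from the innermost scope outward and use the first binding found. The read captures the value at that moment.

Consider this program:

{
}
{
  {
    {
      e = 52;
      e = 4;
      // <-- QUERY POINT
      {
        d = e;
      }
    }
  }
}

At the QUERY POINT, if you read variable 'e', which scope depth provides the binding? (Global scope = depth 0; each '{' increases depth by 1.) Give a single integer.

Step 1: enter scope (depth=1)
Step 2: exit scope (depth=0)
Step 3: enter scope (depth=1)
Step 4: enter scope (depth=2)
Step 5: enter scope (depth=3)
Step 6: declare e=52 at depth 3
Step 7: declare e=4 at depth 3
Visible at query point: e=4

Answer: 3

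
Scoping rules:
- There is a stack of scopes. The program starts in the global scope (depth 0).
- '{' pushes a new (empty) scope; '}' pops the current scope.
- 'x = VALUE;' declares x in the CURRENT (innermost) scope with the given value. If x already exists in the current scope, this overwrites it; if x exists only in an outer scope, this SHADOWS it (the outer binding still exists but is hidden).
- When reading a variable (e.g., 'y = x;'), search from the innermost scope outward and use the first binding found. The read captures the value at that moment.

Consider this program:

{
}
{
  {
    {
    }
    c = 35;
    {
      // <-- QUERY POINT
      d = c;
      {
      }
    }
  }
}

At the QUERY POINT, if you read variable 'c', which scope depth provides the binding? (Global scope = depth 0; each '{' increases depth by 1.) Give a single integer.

Answer: 2

Derivation:
Step 1: enter scope (depth=1)
Step 2: exit scope (depth=0)
Step 3: enter scope (depth=1)
Step 4: enter scope (depth=2)
Step 5: enter scope (depth=3)
Step 6: exit scope (depth=2)
Step 7: declare c=35 at depth 2
Step 8: enter scope (depth=3)
Visible at query point: c=35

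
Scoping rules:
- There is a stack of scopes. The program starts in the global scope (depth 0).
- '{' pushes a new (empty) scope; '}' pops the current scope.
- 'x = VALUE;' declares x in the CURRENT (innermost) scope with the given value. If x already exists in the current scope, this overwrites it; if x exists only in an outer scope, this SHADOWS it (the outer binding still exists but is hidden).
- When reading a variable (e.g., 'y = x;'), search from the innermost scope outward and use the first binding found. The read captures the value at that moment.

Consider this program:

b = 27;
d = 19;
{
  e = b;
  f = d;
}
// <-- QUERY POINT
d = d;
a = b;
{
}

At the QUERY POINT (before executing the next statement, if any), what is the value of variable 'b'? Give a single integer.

Answer: 27

Derivation:
Step 1: declare b=27 at depth 0
Step 2: declare d=19 at depth 0
Step 3: enter scope (depth=1)
Step 4: declare e=(read b)=27 at depth 1
Step 5: declare f=(read d)=19 at depth 1
Step 6: exit scope (depth=0)
Visible at query point: b=27 d=19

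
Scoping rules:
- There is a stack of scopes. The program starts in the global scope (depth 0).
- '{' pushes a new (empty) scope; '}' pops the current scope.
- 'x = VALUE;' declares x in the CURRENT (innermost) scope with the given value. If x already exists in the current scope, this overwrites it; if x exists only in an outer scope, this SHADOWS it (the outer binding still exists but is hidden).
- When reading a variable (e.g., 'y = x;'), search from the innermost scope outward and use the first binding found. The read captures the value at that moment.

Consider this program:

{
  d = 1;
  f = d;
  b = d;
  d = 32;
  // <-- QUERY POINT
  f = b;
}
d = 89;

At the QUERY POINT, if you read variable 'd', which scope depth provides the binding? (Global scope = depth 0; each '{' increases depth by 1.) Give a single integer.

Answer: 1

Derivation:
Step 1: enter scope (depth=1)
Step 2: declare d=1 at depth 1
Step 3: declare f=(read d)=1 at depth 1
Step 4: declare b=(read d)=1 at depth 1
Step 5: declare d=32 at depth 1
Visible at query point: b=1 d=32 f=1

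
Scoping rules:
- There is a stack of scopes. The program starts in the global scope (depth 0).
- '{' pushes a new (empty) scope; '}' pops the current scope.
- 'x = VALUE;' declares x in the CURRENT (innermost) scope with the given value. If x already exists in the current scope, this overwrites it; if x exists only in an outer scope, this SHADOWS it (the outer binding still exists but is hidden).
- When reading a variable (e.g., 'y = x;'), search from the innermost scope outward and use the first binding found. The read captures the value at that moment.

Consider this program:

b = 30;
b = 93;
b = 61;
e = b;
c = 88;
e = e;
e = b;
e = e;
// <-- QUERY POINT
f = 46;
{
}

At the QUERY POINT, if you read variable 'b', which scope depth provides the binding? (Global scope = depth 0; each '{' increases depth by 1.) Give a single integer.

Step 1: declare b=30 at depth 0
Step 2: declare b=93 at depth 0
Step 3: declare b=61 at depth 0
Step 4: declare e=(read b)=61 at depth 0
Step 5: declare c=88 at depth 0
Step 6: declare e=(read e)=61 at depth 0
Step 7: declare e=(read b)=61 at depth 0
Step 8: declare e=(read e)=61 at depth 0
Visible at query point: b=61 c=88 e=61

Answer: 0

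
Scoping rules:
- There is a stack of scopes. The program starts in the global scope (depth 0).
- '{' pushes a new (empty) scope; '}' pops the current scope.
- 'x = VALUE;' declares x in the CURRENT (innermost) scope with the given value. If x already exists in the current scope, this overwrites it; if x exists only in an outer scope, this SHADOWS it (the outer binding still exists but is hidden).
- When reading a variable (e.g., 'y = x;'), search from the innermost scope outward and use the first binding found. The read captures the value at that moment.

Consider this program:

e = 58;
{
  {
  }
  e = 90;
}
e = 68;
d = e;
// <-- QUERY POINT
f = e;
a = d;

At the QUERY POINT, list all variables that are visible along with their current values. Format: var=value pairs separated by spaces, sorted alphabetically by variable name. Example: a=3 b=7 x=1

Step 1: declare e=58 at depth 0
Step 2: enter scope (depth=1)
Step 3: enter scope (depth=2)
Step 4: exit scope (depth=1)
Step 5: declare e=90 at depth 1
Step 6: exit scope (depth=0)
Step 7: declare e=68 at depth 0
Step 8: declare d=(read e)=68 at depth 0
Visible at query point: d=68 e=68

Answer: d=68 e=68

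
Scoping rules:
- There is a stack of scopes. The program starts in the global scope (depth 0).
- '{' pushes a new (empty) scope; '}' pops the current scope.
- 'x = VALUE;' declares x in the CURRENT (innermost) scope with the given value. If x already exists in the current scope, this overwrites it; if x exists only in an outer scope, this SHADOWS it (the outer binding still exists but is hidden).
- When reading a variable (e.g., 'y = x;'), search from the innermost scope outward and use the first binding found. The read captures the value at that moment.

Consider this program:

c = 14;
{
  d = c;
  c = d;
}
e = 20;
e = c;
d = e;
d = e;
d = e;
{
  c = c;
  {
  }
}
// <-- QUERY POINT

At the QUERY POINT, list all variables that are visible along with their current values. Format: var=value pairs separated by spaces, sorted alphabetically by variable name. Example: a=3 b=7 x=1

Answer: c=14 d=14 e=14

Derivation:
Step 1: declare c=14 at depth 0
Step 2: enter scope (depth=1)
Step 3: declare d=(read c)=14 at depth 1
Step 4: declare c=(read d)=14 at depth 1
Step 5: exit scope (depth=0)
Step 6: declare e=20 at depth 0
Step 7: declare e=(read c)=14 at depth 0
Step 8: declare d=(read e)=14 at depth 0
Step 9: declare d=(read e)=14 at depth 0
Step 10: declare d=(read e)=14 at depth 0
Step 11: enter scope (depth=1)
Step 12: declare c=(read c)=14 at depth 1
Step 13: enter scope (depth=2)
Step 14: exit scope (depth=1)
Step 15: exit scope (depth=0)
Visible at query point: c=14 d=14 e=14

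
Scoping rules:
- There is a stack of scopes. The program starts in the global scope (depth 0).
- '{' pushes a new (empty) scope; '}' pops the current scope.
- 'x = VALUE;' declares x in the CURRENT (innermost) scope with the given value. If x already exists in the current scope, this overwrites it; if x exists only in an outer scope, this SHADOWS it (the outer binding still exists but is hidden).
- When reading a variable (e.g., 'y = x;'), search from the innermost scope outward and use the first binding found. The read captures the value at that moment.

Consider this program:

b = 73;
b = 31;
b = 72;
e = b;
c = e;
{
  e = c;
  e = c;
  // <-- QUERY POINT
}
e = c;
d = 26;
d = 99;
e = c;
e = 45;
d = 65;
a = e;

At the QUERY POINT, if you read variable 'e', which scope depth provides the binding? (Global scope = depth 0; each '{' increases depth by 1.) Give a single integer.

Step 1: declare b=73 at depth 0
Step 2: declare b=31 at depth 0
Step 3: declare b=72 at depth 0
Step 4: declare e=(read b)=72 at depth 0
Step 5: declare c=(read e)=72 at depth 0
Step 6: enter scope (depth=1)
Step 7: declare e=(read c)=72 at depth 1
Step 8: declare e=(read c)=72 at depth 1
Visible at query point: b=72 c=72 e=72

Answer: 1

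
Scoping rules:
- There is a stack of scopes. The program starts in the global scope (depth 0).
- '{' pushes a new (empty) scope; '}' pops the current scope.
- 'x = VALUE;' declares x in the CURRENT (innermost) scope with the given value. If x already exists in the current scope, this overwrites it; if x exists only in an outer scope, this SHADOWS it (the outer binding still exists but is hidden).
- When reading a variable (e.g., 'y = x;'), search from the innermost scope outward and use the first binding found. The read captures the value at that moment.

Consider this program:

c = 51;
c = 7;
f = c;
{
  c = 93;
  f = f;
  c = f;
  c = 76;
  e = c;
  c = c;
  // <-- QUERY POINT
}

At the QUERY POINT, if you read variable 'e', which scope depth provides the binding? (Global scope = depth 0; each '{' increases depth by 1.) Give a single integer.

Step 1: declare c=51 at depth 0
Step 2: declare c=7 at depth 0
Step 3: declare f=(read c)=7 at depth 0
Step 4: enter scope (depth=1)
Step 5: declare c=93 at depth 1
Step 6: declare f=(read f)=7 at depth 1
Step 7: declare c=(read f)=7 at depth 1
Step 8: declare c=76 at depth 1
Step 9: declare e=(read c)=76 at depth 1
Step 10: declare c=(read c)=76 at depth 1
Visible at query point: c=76 e=76 f=7

Answer: 1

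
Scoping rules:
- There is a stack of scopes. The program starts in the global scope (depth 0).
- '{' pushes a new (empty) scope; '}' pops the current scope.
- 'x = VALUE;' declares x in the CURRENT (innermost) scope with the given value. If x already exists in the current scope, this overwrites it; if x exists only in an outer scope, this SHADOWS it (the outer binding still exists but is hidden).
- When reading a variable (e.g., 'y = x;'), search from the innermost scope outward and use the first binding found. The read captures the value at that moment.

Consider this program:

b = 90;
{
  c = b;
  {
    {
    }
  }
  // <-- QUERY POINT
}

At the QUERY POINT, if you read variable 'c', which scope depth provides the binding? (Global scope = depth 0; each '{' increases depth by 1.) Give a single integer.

Answer: 1

Derivation:
Step 1: declare b=90 at depth 0
Step 2: enter scope (depth=1)
Step 3: declare c=(read b)=90 at depth 1
Step 4: enter scope (depth=2)
Step 5: enter scope (depth=3)
Step 6: exit scope (depth=2)
Step 7: exit scope (depth=1)
Visible at query point: b=90 c=90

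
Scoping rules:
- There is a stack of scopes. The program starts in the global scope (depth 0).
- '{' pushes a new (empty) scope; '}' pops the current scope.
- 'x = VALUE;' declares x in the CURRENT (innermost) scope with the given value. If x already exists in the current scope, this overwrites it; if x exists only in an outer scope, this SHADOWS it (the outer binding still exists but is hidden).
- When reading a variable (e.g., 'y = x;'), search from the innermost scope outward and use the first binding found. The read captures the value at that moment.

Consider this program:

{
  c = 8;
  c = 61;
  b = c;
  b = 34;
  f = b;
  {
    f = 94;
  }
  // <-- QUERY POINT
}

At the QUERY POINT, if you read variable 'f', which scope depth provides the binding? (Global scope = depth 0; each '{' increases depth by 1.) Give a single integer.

Step 1: enter scope (depth=1)
Step 2: declare c=8 at depth 1
Step 3: declare c=61 at depth 1
Step 4: declare b=(read c)=61 at depth 1
Step 5: declare b=34 at depth 1
Step 6: declare f=(read b)=34 at depth 1
Step 7: enter scope (depth=2)
Step 8: declare f=94 at depth 2
Step 9: exit scope (depth=1)
Visible at query point: b=34 c=61 f=34

Answer: 1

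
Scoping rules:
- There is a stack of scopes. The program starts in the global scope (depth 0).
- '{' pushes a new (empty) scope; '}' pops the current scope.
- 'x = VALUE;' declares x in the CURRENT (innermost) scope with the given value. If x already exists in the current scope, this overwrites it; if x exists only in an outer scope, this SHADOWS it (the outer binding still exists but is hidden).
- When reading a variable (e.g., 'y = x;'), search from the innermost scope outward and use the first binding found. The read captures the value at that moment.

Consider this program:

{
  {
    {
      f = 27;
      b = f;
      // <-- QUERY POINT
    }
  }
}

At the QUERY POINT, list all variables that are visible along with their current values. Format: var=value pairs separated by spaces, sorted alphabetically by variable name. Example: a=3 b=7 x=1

Step 1: enter scope (depth=1)
Step 2: enter scope (depth=2)
Step 3: enter scope (depth=3)
Step 4: declare f=27 at depth 3
Step 5: declare b=(read f)=27 at depth 3
Visible at query point: b=27 f=27

Answer: b=27 f=27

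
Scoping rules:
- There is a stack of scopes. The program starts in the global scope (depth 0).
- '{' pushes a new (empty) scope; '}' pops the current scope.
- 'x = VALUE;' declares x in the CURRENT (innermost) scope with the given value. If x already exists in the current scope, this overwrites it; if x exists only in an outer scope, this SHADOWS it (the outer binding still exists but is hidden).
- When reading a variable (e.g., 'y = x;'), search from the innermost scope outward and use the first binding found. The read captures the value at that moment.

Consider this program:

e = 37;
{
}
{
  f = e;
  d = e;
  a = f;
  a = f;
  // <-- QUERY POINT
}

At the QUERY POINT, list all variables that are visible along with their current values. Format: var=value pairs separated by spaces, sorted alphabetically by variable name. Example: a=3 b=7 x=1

Answer: a=37 d=37 e=37 f=37

Derivation:
Step 1: declare e=37 at depth 0
Step 2: enter scope (depth=1)
Step 3: exit scope (depth=0)
Step 4: enter scope (depth=1)
Step 5: declare f=(read e)=37 at depth 1
Step 6: declare d=(read e)=37 at depth 1
Step 7: declare a=(read f)=37 at depth 1
Step 8: declare a=(read f)=37 at depth 1
Visible at query point: a=37 d=37 e=37 f=37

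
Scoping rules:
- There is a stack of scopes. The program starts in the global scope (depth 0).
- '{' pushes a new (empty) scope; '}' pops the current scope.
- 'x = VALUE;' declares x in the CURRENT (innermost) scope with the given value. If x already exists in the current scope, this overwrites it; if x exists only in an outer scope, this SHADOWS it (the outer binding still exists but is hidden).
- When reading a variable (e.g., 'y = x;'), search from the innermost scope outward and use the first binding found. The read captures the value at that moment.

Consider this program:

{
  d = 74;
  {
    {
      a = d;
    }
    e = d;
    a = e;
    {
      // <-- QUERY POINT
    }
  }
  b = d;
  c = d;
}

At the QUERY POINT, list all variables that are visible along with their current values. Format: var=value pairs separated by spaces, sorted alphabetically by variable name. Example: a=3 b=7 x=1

Step 1: enter scope (depth=1)
Step 2: declare d=74 at depth 1
Step 3: enter scope (depth=2)
Step 4: enter scope (depth=3)
Step 5: declare a=(read d)=74 at depth 3
Step 6: exit scope (depth=2)
Step 7: declare e=(read d)=74 at depth 2
Step 8: declare a=(read e)=74 at depth 2
Step 9: enter scope (depth=3)
Visible at query point: a=74 d=74 e=74

Answer: a=74 d=74 e=74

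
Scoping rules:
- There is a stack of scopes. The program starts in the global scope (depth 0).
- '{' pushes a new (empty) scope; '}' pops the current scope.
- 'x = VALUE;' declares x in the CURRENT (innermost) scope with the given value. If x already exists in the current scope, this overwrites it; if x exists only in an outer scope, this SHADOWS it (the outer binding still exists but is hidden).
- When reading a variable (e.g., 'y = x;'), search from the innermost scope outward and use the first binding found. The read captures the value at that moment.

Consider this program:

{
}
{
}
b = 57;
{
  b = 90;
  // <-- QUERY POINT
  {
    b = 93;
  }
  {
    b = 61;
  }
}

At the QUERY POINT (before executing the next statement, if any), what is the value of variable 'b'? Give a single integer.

Answer: 90

Derivation:
Step 1: enter scope (depth=1)
Step 2: exit scope (depth=0)
Step 3: enter scope (depth=1)
Step 4: exit scope (depth=0)
Step 5: declare b=57 at depth 0
Step 6: enter scope (depth=1)
Step 7: declare b=90 at depth 1
Visible at query point: b=90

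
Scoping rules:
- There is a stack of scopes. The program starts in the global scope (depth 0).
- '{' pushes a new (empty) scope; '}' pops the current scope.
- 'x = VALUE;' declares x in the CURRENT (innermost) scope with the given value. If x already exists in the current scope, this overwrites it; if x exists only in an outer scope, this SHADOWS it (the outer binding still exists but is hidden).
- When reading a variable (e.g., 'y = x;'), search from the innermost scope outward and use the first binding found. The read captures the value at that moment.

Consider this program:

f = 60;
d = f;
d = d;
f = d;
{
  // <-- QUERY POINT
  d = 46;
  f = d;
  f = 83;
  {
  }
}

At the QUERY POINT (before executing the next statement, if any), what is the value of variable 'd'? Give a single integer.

Step 1: declare f=60 at depth 0
Step 2: declare d=(read f)=60 at depth 0
Step 3: declare d=(read d)=60 at depth 0
Step 4: declare f=(read d)=60 at depth 0
Step 5: enter scope (depth=1)
Visible at query point: d=60 f=60

Answer: 60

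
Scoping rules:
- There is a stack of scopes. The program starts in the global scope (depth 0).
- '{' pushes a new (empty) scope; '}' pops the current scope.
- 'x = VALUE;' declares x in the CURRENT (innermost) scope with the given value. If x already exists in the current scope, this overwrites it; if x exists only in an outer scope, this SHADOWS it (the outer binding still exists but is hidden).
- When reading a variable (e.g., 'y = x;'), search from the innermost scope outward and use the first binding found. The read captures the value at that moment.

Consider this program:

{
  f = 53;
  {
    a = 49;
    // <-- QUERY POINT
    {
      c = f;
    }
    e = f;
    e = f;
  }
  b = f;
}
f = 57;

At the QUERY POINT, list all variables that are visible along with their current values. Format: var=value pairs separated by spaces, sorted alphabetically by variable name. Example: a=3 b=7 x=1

Answer: a=49 f=53

Derivation:
Step 1: enter scope (depth=1)
Step 2: declare f=53 at depth 1
Step 3: enter scope (depth=2)
Step 4: declare a=49 at depth 2
Visible at query point: a=49 f=53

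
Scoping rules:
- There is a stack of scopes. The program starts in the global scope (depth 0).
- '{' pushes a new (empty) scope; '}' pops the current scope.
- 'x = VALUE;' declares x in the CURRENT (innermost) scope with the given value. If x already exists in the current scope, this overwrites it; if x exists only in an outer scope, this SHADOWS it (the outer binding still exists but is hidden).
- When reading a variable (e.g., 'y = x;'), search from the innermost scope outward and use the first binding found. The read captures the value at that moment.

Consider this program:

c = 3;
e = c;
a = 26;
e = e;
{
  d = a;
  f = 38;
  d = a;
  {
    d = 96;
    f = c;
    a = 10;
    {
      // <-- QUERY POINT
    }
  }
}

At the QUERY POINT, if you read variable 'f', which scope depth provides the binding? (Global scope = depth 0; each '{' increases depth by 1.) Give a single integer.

Step 1: declare c=3 at depth 0
Step 2: declare e=(read c)=3 at depth 0
Step 3: declare a=26 at depth 0
Step 4: declare e=(read e)=3 at depth 0
Step 5: enter scope (depth=1)
Step 6: declare d=(read a)=26 at depth 1
Step 7: declare f=38 at depth 1
Step 8: declare d=(read a)=26 at depth 1
Step 9: enter scope (depth=2)
Step 10: declare d=96 at depth 2
Step 11: declare f=(read c)=3 at depth 2
Step 12: declare a=10 at depth 2
Step 13: enter scope (depth=3)
Visible at query point: a=10 c=3 d=96 e=3 f=3

Answer: 2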